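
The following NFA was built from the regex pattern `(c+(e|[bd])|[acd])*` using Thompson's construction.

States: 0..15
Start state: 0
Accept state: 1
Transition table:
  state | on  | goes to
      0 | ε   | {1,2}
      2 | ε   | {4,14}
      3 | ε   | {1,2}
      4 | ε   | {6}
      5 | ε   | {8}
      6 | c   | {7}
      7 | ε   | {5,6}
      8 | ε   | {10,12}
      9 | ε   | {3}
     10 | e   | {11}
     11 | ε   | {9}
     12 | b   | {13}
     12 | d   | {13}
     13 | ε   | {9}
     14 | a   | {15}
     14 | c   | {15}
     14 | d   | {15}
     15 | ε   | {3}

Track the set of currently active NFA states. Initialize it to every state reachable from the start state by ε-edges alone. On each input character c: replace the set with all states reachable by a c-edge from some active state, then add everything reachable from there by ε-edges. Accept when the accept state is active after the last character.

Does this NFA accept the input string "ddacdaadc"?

initial (ε-close {0}): {0,1,2,4,6,14}
'd' @ 1: {1,2,3,4,6,14,15}  ✓accept
'd' @ 2: {1,2,3,4,6,14,15}  ✓accept
'a' @ 3: {1,2,3,4,6,14,15}  ✓accept
'c' @ 4: {1,2,3,4,5,6,7,8,10,12,14,15}  ✓accept
'd' @ 5: {1,2,3,4,6,9,13,14,15}  ✓accept
'a' @ 6: {1,2,3,4,6,14,15}  ✓accept
'a' @ 7: {1,2,3,4,6,14,15}  ✓accept
'd' @ 8: {1,2,3,4,6,14,15}  ✓accept
'c' @ 9: {1,2,3,4,5,6,7,8,10,12,14,15}  ✓accept
after full input: {1,2,3,4,5,6,7,8,10,12,14,15}  (accept=1 in)

Answer: ACCEPT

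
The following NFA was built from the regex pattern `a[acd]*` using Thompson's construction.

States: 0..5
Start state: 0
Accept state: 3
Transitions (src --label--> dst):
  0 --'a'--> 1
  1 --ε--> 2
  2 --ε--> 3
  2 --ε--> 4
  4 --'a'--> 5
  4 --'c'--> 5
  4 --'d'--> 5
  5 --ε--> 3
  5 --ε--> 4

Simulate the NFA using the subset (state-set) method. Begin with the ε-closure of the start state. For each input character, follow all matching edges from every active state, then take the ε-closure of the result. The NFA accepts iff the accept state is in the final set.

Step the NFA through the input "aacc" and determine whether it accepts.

Answer: ACCEPT

Steps:
initial (ε-close {0}): {0}
'a' @ 1: {1,2,3,4}  (accept∈set)
'a' @ 2: {3,4,5}  (accept∈set)
'c' @ 3: {3,4,5}  (accept∈set)
'c' @ 4: {3,4,5}  (accept∈set)
final: {3,4,5}; accept 3 in set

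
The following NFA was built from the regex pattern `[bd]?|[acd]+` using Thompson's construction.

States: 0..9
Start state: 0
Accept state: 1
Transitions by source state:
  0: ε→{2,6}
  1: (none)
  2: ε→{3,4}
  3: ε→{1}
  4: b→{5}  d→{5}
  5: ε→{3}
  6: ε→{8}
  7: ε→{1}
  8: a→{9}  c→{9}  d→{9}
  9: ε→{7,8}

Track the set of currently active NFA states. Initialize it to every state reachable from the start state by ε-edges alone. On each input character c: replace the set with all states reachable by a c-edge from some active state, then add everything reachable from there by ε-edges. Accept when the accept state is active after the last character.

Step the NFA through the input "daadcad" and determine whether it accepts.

S₀ = ε-closure({0}) = {0,1,2,3,4,6,8}
'd' @ 1: {1,3,5,7,8,9}  ✓accept
'a' @ 2: {1,7,8,9}  ✓accept
'a' @ 3: {1,7,8,9}  ✓accept
'd' @ 4: {1,7,8,9}  ✓accept
'c' @ 5: {1,7,8,9}  ✓accept
'a' @ 6: {1,7,8,9}  ✓accept
'd' @ 7: {1,7,8,9}  ✓accept
end set {1,7,8,9} — state 1 in

Answer: ACCEPT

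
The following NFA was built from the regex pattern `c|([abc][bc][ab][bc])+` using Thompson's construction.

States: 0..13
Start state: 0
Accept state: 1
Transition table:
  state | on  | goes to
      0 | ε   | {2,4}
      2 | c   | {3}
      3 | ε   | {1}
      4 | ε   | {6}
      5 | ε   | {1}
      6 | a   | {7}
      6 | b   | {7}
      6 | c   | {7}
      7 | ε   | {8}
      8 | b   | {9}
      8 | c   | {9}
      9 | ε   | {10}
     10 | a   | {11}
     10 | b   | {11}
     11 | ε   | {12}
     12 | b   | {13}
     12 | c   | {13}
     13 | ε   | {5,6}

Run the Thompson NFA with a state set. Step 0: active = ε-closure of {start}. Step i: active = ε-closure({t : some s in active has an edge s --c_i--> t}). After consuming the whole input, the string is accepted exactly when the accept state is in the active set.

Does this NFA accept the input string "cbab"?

Answer: ACCEPT

Trace:
S₀ = ε-closure({0}) = {0,2,4,6}
'c' @ 1: {1,3,7,8}  [accepting]
'b' @ 2: {9,10}
'a' @ 3: {11,12}
'b' @ 4: {1,5,6,13}  [accepting]
final: {1,5,6,13}; accept 1 in set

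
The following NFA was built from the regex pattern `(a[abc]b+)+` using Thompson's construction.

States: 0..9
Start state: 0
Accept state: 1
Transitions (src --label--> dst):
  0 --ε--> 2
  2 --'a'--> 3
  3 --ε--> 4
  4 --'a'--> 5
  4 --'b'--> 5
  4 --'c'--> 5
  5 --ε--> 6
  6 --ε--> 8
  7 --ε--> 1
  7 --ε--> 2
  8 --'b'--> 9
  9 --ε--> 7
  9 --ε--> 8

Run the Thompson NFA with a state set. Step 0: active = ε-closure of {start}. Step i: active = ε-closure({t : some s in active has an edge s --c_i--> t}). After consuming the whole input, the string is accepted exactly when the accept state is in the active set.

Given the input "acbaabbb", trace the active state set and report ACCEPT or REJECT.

Answer: ACCEPT

Steps:
initial (ε-close {0}): {0,2}
'a' @ 1: {3,4}
'c' @ 2: {5,6,8}
'b' @ 3: {1,2,7,8,9}  (accept∈set)
'a' @ 4: {3,4}
'a' @ 5: {5,6,8}
'b' @ 6: {1,2,7,8,9}  (accept∈set)
'b' @ 7: {1,2,7,8,9}  (accept∈set)
'b' @ 8: {1,2,7,8,9}  (accept∈set)
end set {1,2,7,8,9} — state 1 in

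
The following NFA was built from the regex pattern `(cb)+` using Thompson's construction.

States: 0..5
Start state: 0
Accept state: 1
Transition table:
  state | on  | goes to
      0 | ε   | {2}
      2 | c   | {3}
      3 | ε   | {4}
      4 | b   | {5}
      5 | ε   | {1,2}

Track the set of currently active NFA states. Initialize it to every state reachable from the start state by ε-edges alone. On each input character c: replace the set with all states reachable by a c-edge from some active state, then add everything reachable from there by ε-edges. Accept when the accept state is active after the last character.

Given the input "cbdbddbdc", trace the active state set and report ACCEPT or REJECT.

Answer: REJECT

Steps:
start: ε-closure({0}) = {0,2}
'c' @ 1: {3,4}
'b' @ 2: {1,2,5}  [accepting]
'd' @ 3: {}  — dead — no transitions
rest 'bddbdc' ignored (set empty)
final: {}; accept 1 not in set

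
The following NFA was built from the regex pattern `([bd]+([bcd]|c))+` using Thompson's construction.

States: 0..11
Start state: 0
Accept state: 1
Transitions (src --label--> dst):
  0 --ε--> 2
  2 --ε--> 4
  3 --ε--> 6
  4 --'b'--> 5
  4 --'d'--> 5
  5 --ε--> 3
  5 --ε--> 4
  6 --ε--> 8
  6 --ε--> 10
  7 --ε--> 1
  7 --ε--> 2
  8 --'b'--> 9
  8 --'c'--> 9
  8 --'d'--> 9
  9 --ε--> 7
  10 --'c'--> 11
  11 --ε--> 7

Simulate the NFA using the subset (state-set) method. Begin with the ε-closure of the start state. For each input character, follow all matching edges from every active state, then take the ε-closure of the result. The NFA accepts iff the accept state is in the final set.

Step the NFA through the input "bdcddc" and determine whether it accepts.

Answer: ACCEPT

Trace:
S₀ = ε-closure({0}) = {0,2,4}
'b' @ 1: {3,4,5,6,8,10}
'd' @ 2: {1,2,3,4,5,6,7,8,9,10}  [accepting]
'c' @ 3: {1,2,4,7,9,11}  [accepting]
'd' @ 4: {3,4,5,6,8,10}
'd' @ 5: {1,2,3,4,5,6,7,8,9,10}  [accepting]
'c' @ 6: {1,2,4,7,9,11}  [accepting]
after full input: {1,2,4,7,9,11}  (accept=1 in)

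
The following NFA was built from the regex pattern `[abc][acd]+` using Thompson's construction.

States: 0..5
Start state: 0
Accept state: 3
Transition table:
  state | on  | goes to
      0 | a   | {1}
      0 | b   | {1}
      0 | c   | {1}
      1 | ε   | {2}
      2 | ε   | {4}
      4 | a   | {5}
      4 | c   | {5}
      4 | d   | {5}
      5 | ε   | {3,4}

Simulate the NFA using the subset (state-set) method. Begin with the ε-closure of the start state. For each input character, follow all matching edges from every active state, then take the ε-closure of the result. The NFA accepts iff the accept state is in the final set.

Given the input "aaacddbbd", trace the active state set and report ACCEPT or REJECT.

Answer: REJECT

Derivation:
initial (ε-close {0}): {0}
'a' @ 1: {1,2,4}
'a' @ 2: {3,4,5}  (accept∈set)
'a' @ 3: {3,4,5}  (accept∈set)
'c' @ 4: {3,4,5}  (accept∈set)
'd' @ 5: {3,4,5}  (accept∈set)
'd' @ 6: {3,4,5}  (accept∈set)
'b' @ 7: {}  — state set empty
rest 'bd' ignored (set empty)
after full input: {}  (accept=3 not in)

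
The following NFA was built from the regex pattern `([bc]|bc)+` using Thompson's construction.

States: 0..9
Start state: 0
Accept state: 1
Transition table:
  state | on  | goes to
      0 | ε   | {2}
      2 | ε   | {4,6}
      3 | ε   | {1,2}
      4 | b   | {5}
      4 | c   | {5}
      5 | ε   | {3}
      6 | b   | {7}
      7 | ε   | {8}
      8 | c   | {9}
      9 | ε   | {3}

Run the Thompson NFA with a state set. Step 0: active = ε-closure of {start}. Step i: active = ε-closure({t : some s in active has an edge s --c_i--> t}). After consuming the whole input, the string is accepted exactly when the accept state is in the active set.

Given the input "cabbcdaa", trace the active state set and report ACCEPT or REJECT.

initial (ε-close {0}): {0,2,4,6}
'c' @ 1: {1,2,3,4,5,6}  [accepting]
'a' @ 2: {}  — dead — no transitions
rest 'bbcdaa' ignored (set empty)
after full input: {}  (accept=1 not in)

Answer: REJECT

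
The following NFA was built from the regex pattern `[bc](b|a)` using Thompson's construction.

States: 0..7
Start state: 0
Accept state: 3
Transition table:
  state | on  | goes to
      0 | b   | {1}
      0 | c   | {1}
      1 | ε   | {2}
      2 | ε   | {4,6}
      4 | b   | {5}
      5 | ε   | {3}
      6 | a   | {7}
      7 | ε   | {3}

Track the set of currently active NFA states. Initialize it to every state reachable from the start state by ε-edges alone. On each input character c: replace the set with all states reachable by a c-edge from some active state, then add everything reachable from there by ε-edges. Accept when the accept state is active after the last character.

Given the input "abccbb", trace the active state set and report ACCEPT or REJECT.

start: ε-closure({0}) = {0}
'a' @ 1: {}  — dead — no transitions
rest 'bccbb' ignored (set empty)
end set {} — state 3 not in

Answer: REJECT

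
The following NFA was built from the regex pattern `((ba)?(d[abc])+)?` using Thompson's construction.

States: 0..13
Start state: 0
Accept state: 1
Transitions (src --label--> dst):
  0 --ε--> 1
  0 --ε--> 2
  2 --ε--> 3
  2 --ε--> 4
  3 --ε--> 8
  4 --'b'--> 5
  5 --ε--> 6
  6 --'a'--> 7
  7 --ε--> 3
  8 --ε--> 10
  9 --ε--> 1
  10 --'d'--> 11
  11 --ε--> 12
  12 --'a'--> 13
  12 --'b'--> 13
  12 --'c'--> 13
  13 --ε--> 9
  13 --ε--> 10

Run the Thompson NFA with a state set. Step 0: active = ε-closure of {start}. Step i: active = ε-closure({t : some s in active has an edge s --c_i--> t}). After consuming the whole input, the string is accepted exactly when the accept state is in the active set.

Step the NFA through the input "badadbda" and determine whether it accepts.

Answer: ACCEPT

Steps:
S₀ = ε-closure({0}) = {0,1,2,3,4,8,10}
'b' @ 1: {5,6}
'a' @ 2: {3,7,8,10}
'd' @ 3: {11,12}
'a' @ 4: {1,9,10,13}  ✓accept
'd' @ 5: {11,12}
'b' @ 6: {1,9,10,13}  ✓accept
'd' @ 7: {11,12}
'a' @ 8: {1,9,10,13}  ✓accept
after full input: {1,9,10,13}  (accept=1 in)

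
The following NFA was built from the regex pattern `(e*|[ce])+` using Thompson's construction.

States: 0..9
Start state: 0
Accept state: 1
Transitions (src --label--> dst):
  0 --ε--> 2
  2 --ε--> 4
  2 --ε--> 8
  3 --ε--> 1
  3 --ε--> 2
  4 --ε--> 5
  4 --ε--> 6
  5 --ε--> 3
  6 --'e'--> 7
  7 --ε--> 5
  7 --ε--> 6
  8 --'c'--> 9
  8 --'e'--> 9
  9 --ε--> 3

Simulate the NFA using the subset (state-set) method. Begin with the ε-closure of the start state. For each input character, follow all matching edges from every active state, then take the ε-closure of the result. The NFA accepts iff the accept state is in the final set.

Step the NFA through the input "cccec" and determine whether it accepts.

Answer: ACCEPT

Trace:
start: ε-closure({0}) = {0,1,2,3,4,5,6,8}
'c' @ 1: {1,2,3,4,5,6,8,9}  ✓accept
'c' @ 2: {1,2,3,4,5,6,8,9}  ✓accept
'c' @ 3: {1,2,3,4,5,6,8,9}  ✓accept
'e' @ 4: {1,2,3,4,5,6,7,8,9}  ✓accept
'c' @ 5: {1,2,3,4,5,6,8,9}  ✓accept
final: {1,2,3,4,5,6,8,9}; accept 1 in set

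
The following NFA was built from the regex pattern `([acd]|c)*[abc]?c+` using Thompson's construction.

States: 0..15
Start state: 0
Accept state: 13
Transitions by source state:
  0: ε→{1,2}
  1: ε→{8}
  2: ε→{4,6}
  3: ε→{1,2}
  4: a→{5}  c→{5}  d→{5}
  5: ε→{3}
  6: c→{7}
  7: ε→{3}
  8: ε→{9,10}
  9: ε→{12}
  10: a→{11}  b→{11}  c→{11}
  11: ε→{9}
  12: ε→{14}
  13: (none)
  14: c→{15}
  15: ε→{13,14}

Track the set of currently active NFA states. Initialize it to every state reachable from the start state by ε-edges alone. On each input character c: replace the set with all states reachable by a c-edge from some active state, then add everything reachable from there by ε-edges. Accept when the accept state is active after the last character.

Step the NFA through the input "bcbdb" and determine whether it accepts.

S₀ = ε-closure({0}) = {0,1,2,4,6,8,9,10,12,14}
'b' @ 1: {9,11,12,14}
'c' @ 2: {13,14,15}  ✓accept
'b' @ 3: {}  — no active states
rest 'db' ignored (set empty)
final: {}; accept 13 not in set

Answer: REJECT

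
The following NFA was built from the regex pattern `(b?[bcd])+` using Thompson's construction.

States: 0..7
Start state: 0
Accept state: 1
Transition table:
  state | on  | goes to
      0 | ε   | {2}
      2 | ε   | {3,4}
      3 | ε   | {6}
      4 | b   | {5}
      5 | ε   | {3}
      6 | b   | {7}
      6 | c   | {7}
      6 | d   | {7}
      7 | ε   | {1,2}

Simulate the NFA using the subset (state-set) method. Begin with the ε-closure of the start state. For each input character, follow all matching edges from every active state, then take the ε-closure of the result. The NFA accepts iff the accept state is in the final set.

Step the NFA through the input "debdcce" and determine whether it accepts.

initial (ε-close {0}): {0,2,3,4,6}
'd' @ 1: {1,2,3,4,6,7}  (accept∈set)
'e' @ 2: {}  — dead — no transitions
rest 'bdcce' ignored (set empty)
final: {}; accept 1 not in set

Answer: REJECT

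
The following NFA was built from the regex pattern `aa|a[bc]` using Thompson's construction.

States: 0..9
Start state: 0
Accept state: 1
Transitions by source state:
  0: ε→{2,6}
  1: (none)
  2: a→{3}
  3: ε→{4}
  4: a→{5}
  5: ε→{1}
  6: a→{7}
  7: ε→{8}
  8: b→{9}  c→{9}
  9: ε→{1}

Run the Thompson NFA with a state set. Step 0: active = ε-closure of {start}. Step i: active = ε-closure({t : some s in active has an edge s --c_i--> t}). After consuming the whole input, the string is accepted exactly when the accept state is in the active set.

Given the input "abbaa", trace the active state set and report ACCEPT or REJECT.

initial (ε-close {0}): {0,2,6}
'a' @ 1: {3,4,7,8}
'b' @ 2: {1,9}  [accepting]
'b' @ 3: {}  — dead — no transitions
rest 'aa' ignored (set empty)
final: {}; accept 1 not in set

Answer: REJECT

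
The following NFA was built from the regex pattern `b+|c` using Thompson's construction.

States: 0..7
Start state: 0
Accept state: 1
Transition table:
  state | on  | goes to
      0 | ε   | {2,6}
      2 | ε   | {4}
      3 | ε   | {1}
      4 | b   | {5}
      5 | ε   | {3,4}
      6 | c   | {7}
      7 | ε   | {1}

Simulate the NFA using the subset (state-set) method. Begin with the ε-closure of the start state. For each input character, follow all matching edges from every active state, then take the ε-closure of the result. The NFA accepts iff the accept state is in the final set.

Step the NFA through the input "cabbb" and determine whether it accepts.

S₀ = ε-closure({0}) = {0,2,4,6}
'c' @ 1: {1,7}  [accepting]
'a' @ 2: {}  — no active states
rest 'bbb' ignored (set empty)
end set {} — state 1 not in

Answer: REJECT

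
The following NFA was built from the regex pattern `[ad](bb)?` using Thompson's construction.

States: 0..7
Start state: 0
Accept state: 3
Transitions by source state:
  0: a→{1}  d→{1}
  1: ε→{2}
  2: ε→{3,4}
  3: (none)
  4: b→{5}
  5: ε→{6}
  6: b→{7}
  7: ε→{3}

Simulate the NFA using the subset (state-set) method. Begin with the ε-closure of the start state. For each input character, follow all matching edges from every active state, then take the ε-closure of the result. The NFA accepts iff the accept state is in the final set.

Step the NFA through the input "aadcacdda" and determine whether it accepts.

S₀ = ε-closure({0}) = {0}
'a' @ 1: {1,2,3,4}  [accepting]
'a' @ 2: {}  — no active states
rest 'dcacdda' ignored (set empty)
end set {} — state 3 not in

Answer: REJECT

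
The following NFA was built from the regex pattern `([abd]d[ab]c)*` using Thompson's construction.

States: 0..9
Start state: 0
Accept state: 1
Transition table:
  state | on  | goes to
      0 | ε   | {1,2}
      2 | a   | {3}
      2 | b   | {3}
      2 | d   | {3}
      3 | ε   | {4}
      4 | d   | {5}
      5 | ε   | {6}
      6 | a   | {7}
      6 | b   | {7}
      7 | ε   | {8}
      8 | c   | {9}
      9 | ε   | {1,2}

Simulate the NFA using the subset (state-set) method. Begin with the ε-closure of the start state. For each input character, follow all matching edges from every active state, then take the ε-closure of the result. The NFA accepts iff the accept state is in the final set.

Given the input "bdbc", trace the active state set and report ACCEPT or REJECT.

initial (ε-close {0}): {0,1,2}
'b' @ 1: {3,4}
'd' @ 2: {5,6}
'b' @ 3: {7,8}
'c' @ 4: {1,2,9}  ✓accept
after full input: {1,2,9}  (accept=1 in)

Answer: ACCEPT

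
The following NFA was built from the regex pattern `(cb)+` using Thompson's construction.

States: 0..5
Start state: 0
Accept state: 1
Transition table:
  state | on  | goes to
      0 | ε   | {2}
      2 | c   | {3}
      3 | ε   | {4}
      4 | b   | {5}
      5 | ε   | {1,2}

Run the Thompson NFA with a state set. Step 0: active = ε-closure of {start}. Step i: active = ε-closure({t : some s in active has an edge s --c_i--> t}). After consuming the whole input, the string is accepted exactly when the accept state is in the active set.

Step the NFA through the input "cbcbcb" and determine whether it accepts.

Answer: ACCEPT

Trace:
initial (ε-close {0}): {0,2}
'c' @ 1: {3,4}
'b' @ 2: {1,2,5}  (accept∈set)
'c' @ 3: {3,4}
'b' @ 4: {1,2,5}  (accept∈set)
'c' @ 5: {3,4}
'b' @ 6: {1,2,5}  (accept∈set)
end set {1,2,5} — state 1 in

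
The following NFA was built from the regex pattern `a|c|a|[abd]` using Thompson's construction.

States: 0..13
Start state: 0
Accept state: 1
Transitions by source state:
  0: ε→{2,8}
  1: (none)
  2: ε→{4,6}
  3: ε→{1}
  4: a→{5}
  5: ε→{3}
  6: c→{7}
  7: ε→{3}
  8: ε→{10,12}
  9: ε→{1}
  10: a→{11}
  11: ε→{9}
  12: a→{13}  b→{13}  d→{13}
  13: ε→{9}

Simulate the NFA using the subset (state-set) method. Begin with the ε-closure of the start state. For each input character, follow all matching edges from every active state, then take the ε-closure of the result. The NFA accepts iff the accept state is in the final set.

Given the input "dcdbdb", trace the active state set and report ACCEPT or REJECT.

Answer: REJECT

Derivation:
S₀ = ε-closure({0}) = {0,2,4,6,8,10,12}
'd' @ 1: {1,9,13}  [accepting]
'c' @ 2: {}  — dead — no transitions
rest 'dbdb' ignored (set empty)
end set {} — state 1 not in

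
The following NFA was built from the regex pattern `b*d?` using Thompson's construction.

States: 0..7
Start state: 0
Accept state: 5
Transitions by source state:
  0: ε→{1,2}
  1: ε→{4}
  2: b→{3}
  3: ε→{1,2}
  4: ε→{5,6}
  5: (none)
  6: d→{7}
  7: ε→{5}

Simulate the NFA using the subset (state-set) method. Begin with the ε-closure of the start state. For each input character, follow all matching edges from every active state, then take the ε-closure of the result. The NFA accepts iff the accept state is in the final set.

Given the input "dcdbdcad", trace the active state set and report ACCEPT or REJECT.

initial (ε-close {0}): {0,1,2,4,5,6}
'd' @ 1: {5,7}  ✓accept
'c' @ 2: {}  — state set empty
rest 'dbdcad' ignored (set empty)
end set {} — state 5 not in

Answer: REJECT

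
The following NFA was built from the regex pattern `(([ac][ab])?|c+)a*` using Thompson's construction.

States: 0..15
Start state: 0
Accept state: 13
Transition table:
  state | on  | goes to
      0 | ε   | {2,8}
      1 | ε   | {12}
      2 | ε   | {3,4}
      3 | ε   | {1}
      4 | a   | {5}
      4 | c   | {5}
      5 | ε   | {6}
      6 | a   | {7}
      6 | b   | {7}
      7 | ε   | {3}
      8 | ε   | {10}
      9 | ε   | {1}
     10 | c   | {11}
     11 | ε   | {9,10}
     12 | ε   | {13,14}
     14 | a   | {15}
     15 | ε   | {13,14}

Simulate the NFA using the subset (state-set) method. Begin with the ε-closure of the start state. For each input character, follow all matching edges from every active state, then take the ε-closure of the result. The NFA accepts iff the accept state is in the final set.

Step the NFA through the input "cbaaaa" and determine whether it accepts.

initial (ε-close {0}): {0,1,2,3,4,8,10,12,13,14}
'c' @ 1: {1,5,6,9,10,11,12,13,14}  ✓accept
'b' @ 2: {1,3,7,12,13,14}  ✓accept
'a' @ 3: {13,14,15}  ✓accept
'a' @ 4: {13,14,15}  ✓accept
'a' @ 5: {13,14,15}  ✓accept
'a' @ 6: {13,14,15}  ✓accept
final: {13,14,15}; accept 13 in set

Answer: ACCEPT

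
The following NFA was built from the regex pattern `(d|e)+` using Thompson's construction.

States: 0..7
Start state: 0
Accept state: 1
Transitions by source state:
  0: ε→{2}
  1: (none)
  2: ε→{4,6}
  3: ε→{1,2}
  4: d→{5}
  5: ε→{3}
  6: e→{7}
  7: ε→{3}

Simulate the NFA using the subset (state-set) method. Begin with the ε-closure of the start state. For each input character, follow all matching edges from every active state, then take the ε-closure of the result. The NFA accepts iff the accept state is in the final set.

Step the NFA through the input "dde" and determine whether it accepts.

initial (ε-close {0}): {0,2,4,6}
'd' @ 1: {1,2,3,4,5,6}  ✓accept
'd' @ 2: {1,2,3,4,5,6}  ✓accept
'e' @ 3: {1,2,3,4,6,7}  ✓accept
end set {1,2,3,4,6,7} — state 1 in

Answer: ACCEPT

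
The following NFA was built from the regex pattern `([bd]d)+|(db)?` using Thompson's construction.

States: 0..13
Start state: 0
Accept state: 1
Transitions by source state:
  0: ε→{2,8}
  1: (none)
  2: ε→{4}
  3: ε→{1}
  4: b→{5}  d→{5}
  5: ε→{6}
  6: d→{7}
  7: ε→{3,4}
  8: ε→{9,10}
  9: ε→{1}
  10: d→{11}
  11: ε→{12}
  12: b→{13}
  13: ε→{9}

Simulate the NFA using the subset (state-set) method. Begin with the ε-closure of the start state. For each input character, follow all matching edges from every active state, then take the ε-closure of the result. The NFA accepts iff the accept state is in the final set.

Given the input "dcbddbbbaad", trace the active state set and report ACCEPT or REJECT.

S₀ = ε-closure({0}) = {0,1,2,4,8,9,10}
'd' @ 1: {5,6,11,12}
'c' @ 2: {}  — no active states
rest 'bddbbbaad' ignored (set empty)
after full input: {}  (accept=1 not in)

Answer: REJECT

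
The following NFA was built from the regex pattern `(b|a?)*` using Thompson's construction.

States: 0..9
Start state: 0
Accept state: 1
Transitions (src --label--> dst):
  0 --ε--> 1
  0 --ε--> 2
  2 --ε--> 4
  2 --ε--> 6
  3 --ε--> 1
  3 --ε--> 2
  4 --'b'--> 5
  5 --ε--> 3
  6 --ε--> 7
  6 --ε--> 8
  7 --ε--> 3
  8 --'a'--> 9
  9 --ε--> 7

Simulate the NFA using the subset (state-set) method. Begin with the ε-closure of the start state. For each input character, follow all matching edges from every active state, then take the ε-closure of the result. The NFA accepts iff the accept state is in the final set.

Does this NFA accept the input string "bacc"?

S₀ = ε-closure({0}) = {0,1,2,3,4,6,7,8}
'b' @ 1: {1,2,3,4,5,6,7,8}  [accepting]
'a' @ 2: {1,2,3,4,6,7,8,9}  [accepting]
'c' @ 3: {}  — no active states
rest 'c' ignored (set empty)
end set {} — state 1 not in

Answer: REJECT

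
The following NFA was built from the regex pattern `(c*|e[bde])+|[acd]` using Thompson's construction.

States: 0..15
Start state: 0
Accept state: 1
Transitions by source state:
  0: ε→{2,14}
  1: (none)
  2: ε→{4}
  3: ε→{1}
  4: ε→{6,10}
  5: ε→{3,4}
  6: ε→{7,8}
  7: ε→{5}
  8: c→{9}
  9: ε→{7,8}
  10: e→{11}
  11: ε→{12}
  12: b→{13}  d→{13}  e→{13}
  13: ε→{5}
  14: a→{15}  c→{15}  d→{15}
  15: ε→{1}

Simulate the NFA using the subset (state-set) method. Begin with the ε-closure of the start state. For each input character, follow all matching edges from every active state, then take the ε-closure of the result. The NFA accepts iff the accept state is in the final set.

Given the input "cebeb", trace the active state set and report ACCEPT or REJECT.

initial (ε-close {0}): {0,1,2,3,4,5,6,7,8,10,14}
'c' @ 1: {1,3,4,5,6,7,8,9,10,15}  (accept∈set)
'e' @ 2: {11,12}
'b' @ 3: {1,3,4,5,6,7,8,10,13}  (accept∈set)
'e' @ 4: {11,12}
'b' @ 5: {1,3,4,5,6,7,8,10,13}  (accept∈set)
end set {1,3,4,5,6,7,8,10,13} — state 1 in

Answer: ACCEPT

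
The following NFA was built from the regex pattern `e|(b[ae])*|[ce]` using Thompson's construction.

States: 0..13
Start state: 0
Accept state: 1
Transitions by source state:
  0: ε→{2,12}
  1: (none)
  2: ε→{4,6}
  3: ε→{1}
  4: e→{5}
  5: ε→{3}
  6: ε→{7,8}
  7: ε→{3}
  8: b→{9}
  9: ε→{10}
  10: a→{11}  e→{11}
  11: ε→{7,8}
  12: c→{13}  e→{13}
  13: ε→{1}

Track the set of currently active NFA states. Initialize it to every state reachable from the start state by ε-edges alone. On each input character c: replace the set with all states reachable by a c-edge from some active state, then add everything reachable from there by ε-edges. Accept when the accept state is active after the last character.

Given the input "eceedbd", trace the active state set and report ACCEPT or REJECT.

Answer: REJECT

Trace:
initial (ε-close {0}): {0,1,2,3,4,6,7,8,12}
'e' @ 1: {1,3,5,13}  ✓accept
'c' @ 2: {}  — state set empty
rest 'eedbd' ignored (set empty)
end set {} — state 1 not in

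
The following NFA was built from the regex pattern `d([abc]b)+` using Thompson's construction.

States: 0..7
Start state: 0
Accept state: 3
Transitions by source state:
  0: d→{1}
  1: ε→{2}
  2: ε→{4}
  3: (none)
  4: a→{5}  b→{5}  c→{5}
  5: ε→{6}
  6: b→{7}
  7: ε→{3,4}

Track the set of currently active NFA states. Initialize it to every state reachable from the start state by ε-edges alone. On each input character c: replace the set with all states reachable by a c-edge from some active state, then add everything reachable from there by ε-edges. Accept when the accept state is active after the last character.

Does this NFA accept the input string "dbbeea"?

Answer: REJECT

Trace:
S₀ = ε-closure({0}) = {0}
'd' @ 1: {1,2,4}
'b' @ 2: {5,6}
'b' @ 3: {3,4,7}  [accepting]
'e' @ 4: {}  — dead — no transitions
rest 'ea' ignored (set empty)
end set {} — state 3 not in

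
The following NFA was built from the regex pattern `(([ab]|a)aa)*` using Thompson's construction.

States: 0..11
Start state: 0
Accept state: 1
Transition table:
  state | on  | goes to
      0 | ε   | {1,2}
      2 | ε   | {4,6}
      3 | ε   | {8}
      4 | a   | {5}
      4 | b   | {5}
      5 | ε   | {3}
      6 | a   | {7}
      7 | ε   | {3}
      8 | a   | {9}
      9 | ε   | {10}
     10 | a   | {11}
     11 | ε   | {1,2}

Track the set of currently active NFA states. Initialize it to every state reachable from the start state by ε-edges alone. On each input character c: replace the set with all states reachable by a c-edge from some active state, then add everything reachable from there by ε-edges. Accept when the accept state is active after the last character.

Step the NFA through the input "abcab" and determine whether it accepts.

Answer: REJECT

Trace:
start: ε-closure({0}) = {0,1,2,4,6}
'a' @ 1: {3,5,7,8}
'b' @ 2: {}  — dead — no transitions
rest 'cab' ignored (set empty)
final: {}; accept 1 not in set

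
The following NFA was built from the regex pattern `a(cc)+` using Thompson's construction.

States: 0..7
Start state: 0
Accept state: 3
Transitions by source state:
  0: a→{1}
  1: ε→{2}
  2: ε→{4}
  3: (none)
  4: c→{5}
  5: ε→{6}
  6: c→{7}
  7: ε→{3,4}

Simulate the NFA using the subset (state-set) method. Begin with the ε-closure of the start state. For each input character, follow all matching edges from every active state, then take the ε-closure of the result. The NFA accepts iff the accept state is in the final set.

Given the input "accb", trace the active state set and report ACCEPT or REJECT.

Answer: REJECT

Steps:
S₀ = ε-closure({0}) = {0}
'a' @ 1: {1,2,4}
'c' @ 2: {5,6}
'c' @ 3: {3,4,7}  (accept∈set)
'b' @ 4: {}  — dead — no transitions
end set {} — state 3 not in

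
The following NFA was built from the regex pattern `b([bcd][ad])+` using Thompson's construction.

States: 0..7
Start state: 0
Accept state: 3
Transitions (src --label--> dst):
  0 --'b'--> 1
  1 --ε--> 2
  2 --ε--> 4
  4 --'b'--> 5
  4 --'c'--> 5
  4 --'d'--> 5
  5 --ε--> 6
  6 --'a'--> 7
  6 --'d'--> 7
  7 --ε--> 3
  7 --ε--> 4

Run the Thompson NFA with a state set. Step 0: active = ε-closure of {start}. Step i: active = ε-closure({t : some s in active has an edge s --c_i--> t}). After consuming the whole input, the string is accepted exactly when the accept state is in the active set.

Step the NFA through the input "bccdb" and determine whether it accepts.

Answer: REJECT

Trace:
start: ε-closure({0}) = {0}
'b' @ 1: {1,2,4}
'c' @ 2: {5,6}
'c' @ 3: {}  — state set empty
rest 'db' ignored (set empty)
after full input: {}  (accept=3 not in)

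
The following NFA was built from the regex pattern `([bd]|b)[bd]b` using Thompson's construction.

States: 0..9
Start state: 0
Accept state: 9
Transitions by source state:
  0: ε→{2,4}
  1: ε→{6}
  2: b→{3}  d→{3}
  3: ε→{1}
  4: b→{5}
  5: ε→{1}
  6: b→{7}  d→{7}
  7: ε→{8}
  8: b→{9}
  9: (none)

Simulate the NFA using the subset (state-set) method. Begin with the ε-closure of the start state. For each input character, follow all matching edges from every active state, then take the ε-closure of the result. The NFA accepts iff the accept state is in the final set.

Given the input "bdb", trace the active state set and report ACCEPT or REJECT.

Answer: ACCEPT

Derivation:
start: ε-closure({0}) = {0,2,4}
'b' @ 1: {1,3,5,6}
'd' @ 2: {7,8}
'b' @ 3: {9}  (accept∈set)
after full input: {9}  (accept=9 in)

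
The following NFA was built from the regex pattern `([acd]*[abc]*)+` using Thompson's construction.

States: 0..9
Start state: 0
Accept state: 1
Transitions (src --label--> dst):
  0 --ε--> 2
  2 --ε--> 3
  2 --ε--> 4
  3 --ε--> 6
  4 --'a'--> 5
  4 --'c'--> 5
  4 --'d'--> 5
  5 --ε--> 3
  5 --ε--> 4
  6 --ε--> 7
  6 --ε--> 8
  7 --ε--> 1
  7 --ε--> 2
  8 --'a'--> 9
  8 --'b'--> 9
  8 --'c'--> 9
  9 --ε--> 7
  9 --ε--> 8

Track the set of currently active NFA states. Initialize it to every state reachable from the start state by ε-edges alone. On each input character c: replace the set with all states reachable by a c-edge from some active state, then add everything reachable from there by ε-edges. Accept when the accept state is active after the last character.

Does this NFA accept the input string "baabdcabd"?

Answer: ACCEPT

Derivation:
start: ε-closure({0}) = {0,1,2,3,4,6,7,8}
'b' @ 1: {1,2,3,4,6,7,8,9}  [accepting]
'a' @ 2: {1,2,3,4,5,6,7,8,9}  [accepting]
'a' @ 3: {1,2,3,4,5,6,7,8,9}  [accepting]
'b' @ 4: {1,2,3,4,6,7,8,9}  [accepting]
'd' @ 5: {1,2,3,4,5,6,7,8}  [accepting]
'c' @ 6: {1,2,3,4,5,6,7,8,9}  [accepting]
'a' @ 7: {1,2,3,4,5,6,7,8,9}  [accepting]
'b' @ 8: {1,2,3,4,6,7,8,9}  [accepting]
'd' @ 9: {1,2,3,4,5,6,7,8}  [accepting]
end set {1,2,3,4,5,6,7,8} — state 1 in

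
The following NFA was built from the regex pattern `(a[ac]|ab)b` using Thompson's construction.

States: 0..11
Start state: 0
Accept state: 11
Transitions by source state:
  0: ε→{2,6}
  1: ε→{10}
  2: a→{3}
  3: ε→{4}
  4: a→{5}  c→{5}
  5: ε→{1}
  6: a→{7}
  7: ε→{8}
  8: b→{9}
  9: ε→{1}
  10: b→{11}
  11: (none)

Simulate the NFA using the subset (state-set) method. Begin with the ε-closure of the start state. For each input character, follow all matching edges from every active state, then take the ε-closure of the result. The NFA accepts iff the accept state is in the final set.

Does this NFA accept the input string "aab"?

Answer: ACCEPT

Trace:
initial (ε-close {0}): {0,2,6}
'a' @ 1: {3,4,7,8}
'a' @ 2: {1,5,10}
'b' @ 3: {11}  [accepting]
end set {11} — state 11 in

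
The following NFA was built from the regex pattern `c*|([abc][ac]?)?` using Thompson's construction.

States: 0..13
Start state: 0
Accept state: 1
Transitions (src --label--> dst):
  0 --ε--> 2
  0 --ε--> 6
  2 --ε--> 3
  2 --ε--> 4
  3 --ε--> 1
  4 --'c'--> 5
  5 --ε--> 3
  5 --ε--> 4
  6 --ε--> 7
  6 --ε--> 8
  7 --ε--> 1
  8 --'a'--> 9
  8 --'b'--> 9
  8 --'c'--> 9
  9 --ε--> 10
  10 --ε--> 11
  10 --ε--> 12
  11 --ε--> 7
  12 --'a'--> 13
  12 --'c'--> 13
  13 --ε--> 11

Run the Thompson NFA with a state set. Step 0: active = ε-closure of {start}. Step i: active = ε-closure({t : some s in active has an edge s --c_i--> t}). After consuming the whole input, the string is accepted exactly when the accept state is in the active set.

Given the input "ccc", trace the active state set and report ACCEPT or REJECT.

Answer: ACCEPT

Steps:
initial (ε-close {0}): {0,1,2,3,4,6,7,8}
'c' @ 1: {1,3,4,5,7,9,10,11,12}  (accept∈set)
'c' @ 2: {1,3,4,5,7,11,13}  (accept∈set)
'c' @ 3: {1,3,4,5}  (accept∈set)
final: {1,3,4,5}; accept 1 in set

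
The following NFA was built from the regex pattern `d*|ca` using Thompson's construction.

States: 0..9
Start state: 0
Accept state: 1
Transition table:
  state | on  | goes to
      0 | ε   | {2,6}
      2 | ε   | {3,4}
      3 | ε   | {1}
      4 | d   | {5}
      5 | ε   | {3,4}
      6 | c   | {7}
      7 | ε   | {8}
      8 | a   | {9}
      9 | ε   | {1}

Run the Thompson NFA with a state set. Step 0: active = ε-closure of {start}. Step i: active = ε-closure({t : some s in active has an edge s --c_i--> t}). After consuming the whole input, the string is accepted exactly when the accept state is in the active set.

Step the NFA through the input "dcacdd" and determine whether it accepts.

Answer: REJECT

Steps:
S₀ = ε-closure({0}) = {0,1,2,3,4,6}
'd' @ 1: {1,3,4,5}  [accepting]
'c' @ 2: {}  — dead — no transitions
rest 'acdd' ignored (set empty)
after full input: {}  (accept=1 not in)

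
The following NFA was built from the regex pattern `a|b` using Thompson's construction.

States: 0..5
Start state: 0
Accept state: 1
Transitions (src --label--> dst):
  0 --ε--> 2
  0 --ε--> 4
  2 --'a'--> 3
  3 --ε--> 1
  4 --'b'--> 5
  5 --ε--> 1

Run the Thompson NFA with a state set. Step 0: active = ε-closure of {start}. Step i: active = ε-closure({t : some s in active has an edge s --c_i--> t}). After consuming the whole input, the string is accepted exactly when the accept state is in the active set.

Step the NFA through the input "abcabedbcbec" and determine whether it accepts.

Answer: REJECT

Steps:
start: ε-closure({0}) = {0,2,4}
'a' @ 1: {1,3}  (accept∈set)
'b' @ 2: {}  — dead — no transitions
rest 'cabedbcbec' ignored (set empty)
after full input: {}  (accept=1 not in)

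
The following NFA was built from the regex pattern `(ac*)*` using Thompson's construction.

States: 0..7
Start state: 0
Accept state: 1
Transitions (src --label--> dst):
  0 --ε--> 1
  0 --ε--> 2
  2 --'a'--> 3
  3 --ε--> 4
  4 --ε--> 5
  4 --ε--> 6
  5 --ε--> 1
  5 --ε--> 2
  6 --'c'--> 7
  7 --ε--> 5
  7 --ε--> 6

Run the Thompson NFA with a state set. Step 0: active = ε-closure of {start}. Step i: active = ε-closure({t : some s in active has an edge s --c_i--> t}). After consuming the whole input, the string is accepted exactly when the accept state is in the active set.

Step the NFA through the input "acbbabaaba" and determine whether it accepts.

Answer: REJECT

Trace:
initial (ε-close {0}): {0,1,2}
'a' @ 1: {1,2,3,4,5,6}  ✓accept
'c' @ 2: {1,2,5,6,7}  ✓accept
'b' @ 3: {}  — dead — no transitions
rest 'babaaba' ignored (set empty)
final: {}; accept 1 not in set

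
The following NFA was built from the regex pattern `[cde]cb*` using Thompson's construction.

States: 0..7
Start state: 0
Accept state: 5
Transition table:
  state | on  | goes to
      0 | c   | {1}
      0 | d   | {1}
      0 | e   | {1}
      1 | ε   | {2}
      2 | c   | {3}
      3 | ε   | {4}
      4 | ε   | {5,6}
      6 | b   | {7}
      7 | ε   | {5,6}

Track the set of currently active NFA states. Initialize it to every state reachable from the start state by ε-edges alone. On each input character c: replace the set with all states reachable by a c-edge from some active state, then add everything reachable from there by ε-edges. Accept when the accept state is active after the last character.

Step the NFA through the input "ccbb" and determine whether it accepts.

Answer: ACCEPT

Derivation:
initial (ε-close {0}): {0}
'c' @ 1: {1,2}
'c' @ 2: {3,4,5,6}  (accept∈set)
'b' @ 3: {5,6,7}  (accept∈set)
'b' @ 4: {5,6,7}  (accept∈set)
after full input: {5,6,7}  (accept=5 in)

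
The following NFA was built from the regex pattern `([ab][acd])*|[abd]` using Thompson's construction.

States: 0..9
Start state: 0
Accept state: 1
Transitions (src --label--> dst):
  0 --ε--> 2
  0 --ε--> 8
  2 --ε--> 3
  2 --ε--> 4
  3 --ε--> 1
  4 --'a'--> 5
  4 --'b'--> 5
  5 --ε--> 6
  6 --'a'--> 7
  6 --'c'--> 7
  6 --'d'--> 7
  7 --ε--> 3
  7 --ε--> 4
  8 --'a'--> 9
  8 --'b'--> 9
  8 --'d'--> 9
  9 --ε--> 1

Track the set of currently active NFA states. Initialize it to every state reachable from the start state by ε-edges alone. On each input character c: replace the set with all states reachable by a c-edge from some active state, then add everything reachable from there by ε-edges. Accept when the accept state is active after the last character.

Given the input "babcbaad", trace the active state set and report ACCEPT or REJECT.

initial (ε-close {0}): {0,1,2,3,4,8}
'b' @ 1: {1,5,6,9}  [accepting]
'a' @ 2: {1,3,4,7}  [accepting]
'b' @ 3: {5,6}
'c' @ 4: {1,3,4,7}  [accepting]
'b' @ 5: {5,6}
'a' @ 6: {1,3,4,7}  [accepting]
'a' @ 7: {5,6}
'd' @ 8: {1,3,4,7}  [accepting]
after full input: {1,3,4,7}  (accept=1 in)

Answer: ACCEPT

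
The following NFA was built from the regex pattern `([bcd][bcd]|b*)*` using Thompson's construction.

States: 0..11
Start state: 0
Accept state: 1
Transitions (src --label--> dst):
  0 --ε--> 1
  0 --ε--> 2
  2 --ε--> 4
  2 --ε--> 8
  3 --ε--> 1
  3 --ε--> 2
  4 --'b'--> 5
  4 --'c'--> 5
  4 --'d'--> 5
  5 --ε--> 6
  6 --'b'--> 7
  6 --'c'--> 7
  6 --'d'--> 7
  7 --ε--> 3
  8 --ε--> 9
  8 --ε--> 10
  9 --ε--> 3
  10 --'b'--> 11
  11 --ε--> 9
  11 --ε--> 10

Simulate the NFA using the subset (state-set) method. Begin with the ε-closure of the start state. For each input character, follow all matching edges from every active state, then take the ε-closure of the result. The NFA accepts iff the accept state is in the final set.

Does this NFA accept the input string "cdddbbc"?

start: ε-closure({0}) = {0,1,2,3,4,8,9,10}
'c' @ 1: {5,6}
'd' @ 2: {1,2,3,4,7,8,9,10}  ✓accept
'd' @ 3: {5,6}
'd' @ 4: {1,2,3,4,7,8,9,10}  ✓accept
'b' @ 5: {1,2,3,4,5,6,8,9,10,11}  ✓accept
'b' @ 6: {1,2,3,4,5,6,7,8,9,10,11}  ✓accept
'c' @ 7: {1,2,3,4,5,6,7,8,9,10}  ✓accept
final: {1,2,3,4,5,6,7,8,9,10}; accept 1 in set

Answer: ACCEPT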